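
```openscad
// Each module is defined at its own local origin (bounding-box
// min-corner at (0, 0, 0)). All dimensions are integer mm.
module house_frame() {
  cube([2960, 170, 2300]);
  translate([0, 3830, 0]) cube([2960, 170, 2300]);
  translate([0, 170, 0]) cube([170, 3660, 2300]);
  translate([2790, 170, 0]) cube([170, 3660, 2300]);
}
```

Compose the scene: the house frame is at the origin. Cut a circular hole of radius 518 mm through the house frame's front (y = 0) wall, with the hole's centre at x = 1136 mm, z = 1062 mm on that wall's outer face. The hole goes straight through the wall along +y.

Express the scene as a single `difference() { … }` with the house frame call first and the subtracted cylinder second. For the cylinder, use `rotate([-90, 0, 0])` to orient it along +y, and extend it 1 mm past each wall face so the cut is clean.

difference() {
  house_frame();
  translate([1136, -1, 1062]) rotate([-90, 0, 0]) cylinder(h = 172, r = 518);
}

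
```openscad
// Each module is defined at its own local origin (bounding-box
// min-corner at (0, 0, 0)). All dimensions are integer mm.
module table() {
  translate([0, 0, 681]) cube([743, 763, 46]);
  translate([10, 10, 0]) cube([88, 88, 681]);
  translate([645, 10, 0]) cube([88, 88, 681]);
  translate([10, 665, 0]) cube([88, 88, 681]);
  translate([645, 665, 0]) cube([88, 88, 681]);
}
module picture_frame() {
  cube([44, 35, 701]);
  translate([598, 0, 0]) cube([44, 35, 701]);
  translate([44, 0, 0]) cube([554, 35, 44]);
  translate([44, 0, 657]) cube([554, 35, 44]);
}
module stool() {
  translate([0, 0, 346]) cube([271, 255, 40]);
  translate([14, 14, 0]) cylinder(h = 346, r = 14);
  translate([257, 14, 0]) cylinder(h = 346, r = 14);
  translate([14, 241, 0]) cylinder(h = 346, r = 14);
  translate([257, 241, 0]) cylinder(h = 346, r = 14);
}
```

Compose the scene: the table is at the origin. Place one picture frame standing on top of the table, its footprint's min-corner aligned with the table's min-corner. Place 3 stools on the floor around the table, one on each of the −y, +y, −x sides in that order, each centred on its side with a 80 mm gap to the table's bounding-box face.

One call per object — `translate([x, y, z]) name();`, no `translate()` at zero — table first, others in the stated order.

table();
translate([0, 0, 727]) picture_frame();
translate([236, -335, 0]) stool();
translate([236, 843, 0]) stool();
translate([-351, 254, 0]) stool();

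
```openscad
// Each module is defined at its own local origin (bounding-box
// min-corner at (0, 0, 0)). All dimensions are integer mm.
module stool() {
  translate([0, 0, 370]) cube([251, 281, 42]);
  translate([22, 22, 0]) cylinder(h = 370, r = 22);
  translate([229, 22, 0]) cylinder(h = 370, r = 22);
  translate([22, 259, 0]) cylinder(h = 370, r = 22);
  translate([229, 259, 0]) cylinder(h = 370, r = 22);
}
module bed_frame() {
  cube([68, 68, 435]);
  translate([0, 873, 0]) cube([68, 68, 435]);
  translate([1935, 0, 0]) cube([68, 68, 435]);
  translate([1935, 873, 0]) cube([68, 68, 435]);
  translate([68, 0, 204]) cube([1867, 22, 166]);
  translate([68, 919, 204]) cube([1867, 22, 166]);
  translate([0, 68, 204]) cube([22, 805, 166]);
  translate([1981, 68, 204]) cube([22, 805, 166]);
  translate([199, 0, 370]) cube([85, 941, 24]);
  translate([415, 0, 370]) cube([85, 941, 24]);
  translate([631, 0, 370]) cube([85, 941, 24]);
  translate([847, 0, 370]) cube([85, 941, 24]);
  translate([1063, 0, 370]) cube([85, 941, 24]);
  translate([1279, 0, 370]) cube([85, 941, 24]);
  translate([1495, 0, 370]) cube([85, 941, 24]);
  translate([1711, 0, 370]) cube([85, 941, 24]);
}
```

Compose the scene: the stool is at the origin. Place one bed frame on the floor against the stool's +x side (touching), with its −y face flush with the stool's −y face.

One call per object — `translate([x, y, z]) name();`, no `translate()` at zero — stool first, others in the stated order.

stool();
translate([251, 0, 0]) bed_frame();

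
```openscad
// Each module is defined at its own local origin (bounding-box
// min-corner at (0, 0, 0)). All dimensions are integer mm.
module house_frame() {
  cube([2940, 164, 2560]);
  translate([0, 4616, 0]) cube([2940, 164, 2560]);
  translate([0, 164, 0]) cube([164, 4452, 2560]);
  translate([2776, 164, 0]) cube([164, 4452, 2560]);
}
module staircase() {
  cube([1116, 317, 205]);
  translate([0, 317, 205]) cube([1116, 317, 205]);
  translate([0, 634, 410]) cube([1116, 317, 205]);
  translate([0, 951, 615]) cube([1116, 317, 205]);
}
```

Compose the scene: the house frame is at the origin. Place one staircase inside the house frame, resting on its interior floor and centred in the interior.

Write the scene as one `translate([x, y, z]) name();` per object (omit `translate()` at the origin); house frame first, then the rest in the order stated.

house_frame();
translate([912, 1756, 0]) staircase();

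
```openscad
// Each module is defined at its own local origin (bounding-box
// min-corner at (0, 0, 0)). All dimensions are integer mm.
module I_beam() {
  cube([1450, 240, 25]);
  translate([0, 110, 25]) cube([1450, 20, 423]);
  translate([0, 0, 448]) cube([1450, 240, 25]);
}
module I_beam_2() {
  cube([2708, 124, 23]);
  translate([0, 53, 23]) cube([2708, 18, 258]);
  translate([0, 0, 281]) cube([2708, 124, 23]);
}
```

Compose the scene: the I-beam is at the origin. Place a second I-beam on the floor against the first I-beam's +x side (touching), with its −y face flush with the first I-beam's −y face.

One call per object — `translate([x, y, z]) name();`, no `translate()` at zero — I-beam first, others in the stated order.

I_beam();
translate([1450, 0, 0]) I_beam_2();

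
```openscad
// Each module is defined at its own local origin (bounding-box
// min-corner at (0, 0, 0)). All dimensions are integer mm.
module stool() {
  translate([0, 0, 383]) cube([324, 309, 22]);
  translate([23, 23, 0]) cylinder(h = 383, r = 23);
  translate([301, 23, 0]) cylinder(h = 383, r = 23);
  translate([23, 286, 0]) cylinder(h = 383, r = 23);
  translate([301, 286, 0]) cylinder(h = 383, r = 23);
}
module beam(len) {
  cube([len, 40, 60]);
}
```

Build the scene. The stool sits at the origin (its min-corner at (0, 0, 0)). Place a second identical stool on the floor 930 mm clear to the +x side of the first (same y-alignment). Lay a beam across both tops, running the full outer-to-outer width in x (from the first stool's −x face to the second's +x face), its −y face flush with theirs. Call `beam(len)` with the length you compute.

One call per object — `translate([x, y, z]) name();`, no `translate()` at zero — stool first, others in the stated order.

stool();
translate([1254, 0, 0]) stool();
translate([0, 0, 405]) beam(1578);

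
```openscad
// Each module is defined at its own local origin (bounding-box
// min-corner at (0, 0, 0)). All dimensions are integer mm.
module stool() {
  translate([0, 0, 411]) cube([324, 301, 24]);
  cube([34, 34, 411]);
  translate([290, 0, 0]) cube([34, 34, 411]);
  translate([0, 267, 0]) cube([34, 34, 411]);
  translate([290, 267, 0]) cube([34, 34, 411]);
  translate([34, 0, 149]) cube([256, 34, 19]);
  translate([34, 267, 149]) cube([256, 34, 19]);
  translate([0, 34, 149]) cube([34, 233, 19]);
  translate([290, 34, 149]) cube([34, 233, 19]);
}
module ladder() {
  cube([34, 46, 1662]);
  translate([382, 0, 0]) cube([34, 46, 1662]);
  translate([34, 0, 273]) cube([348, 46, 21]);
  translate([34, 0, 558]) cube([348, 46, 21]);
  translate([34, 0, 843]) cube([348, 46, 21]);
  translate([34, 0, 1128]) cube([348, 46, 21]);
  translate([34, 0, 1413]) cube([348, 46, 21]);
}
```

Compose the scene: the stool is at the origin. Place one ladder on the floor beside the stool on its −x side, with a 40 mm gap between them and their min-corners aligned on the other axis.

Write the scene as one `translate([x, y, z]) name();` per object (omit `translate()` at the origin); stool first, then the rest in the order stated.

stool();
translate([-456, 0, 0]) ladder();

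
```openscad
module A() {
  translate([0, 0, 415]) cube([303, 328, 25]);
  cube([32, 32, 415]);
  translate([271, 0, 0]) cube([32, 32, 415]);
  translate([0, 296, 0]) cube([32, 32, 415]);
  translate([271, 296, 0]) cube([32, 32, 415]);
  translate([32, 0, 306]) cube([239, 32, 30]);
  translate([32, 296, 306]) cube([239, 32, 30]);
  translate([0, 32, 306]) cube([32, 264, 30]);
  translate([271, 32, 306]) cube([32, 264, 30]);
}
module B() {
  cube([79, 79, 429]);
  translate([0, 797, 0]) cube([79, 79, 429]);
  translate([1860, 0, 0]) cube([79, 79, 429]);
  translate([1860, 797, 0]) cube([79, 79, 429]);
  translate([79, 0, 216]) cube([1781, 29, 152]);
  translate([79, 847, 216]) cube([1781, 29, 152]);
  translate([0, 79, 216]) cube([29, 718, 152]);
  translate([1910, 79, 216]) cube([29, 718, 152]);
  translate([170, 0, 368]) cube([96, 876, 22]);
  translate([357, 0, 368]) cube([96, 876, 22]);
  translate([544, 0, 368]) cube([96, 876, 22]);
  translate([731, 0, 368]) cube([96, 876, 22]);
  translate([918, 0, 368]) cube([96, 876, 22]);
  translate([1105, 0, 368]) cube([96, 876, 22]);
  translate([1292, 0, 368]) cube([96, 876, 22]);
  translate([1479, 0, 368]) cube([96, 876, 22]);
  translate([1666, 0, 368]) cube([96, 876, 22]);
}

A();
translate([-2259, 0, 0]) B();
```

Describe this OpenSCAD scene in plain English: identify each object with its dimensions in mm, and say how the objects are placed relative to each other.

A is a simple wooden stool: a rectangular seat 303 mm (x) by 328 mm (y), 25 mm thick, top face at z = 440 mm, on four square legs, each 32×32 mm in cross-section. The legs rest on z = 0, each flush with a corner of the seat. Four stretchers, 32 mm wide and 30 mm tall, connect adjacent legs with their undersides at z = 306 mm, each running between the inner faces of the legs it joins and aligned with the legs' outer faces on the other axis.

B is a bed frame 1939 mm long (x) by 876 mm wide (y). Four 79×79 mm corner posts, 429 mm tall, at the corners of the footprint. Four rails of 29 mm thickness and 152 mm height run between adjacent posts with their undersides at z = 216 mm, their outer faces flush with the outside of the frame (the two x-running rails run between the posts' inner faces; the two y-running rails run between the posts' inner faces). 9 slats, each 96 mm wide (x) and 22 mm thick, lie across the top of the two x-running rails, running the full 876 mm width of the frame in y; the slats are evenly spaced along x between the inner faces of the end posts with equal gaps (rounded down to the nearest mm) at the −x end and between each pair — any rounding remainder accumulates at the +x end.

The bed frame is on the floor beside the stool on its −x side.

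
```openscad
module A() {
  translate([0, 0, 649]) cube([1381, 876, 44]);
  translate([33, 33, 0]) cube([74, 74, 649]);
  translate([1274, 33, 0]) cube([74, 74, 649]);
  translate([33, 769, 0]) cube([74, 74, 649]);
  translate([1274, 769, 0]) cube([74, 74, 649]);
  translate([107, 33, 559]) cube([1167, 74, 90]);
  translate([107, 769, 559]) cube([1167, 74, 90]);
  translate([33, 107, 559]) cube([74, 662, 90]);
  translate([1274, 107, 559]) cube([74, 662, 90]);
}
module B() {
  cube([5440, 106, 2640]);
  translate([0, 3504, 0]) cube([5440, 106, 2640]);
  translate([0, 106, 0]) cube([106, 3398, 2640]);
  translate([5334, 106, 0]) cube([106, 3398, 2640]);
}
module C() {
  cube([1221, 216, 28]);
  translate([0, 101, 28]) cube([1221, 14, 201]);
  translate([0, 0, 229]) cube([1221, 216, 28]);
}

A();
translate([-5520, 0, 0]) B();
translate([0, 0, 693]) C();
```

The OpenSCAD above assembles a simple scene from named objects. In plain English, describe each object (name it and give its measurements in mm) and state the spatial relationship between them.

A is a table with a 1381×876 mm rectangular top, 44 mm thick, top surface at z = 693 mm, supported by four 74×74 mm square legs, each inset 33 mm from the nearest pair of top edges, running from the floor. Four apron rails, 74 mm thick and 90 mm tall, run between adjacent legs with their top edges flush with the underside of the top and their outer faces flush with the legs' outer faces.

B is a box-shaped house frame (walls only): outside footprint 5440×3610 mm, wall height 2640 mm, wall thickness 106 mm. The two y-facing walls run the full x-width; the two x-facing walls fit between the inner faces of the y-facing walls.

C is an I-beam lying along x, 1221 mm long. Overall section height 257 mm. Two flanges 216 mm wide (y) and 28 mm thick, one on the floor and one at the top; a web 14 mm thick runs between them, centred on the flange width.

The house frame is on the floor beside the table on its −x side. The I-beam is on top of the table.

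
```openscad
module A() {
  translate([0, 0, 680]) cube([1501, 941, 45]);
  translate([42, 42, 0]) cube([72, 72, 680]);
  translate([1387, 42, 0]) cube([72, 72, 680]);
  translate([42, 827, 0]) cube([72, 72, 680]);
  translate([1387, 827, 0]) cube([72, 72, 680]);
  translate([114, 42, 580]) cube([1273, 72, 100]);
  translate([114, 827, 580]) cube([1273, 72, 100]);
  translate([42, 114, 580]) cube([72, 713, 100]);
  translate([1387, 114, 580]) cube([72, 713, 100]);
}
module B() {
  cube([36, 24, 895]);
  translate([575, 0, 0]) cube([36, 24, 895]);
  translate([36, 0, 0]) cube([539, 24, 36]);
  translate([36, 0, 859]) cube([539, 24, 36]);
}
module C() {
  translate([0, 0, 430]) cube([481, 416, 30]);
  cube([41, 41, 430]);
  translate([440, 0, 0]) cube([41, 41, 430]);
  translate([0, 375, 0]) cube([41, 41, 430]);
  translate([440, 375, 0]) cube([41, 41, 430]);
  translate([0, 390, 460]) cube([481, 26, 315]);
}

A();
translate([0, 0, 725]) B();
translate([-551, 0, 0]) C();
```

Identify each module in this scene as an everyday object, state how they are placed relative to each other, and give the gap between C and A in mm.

A is a table. B is a picture frame. C is a chair. The picture frame is on top of the table. The chair is on the floor beside the table on its −x side. The gap between the chair and the table is 70 mm.

The chair's nearest face is 70 mm from the table's −x face.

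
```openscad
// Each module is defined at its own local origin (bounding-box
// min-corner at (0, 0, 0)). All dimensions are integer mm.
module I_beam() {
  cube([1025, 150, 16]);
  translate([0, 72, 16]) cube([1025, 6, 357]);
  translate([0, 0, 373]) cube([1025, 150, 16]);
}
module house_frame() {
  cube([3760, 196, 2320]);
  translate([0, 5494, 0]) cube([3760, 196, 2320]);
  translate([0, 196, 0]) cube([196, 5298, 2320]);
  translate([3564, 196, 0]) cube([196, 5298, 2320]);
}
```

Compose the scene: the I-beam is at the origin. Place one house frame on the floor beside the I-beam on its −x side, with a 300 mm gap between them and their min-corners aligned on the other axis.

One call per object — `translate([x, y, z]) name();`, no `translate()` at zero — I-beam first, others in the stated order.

I_beam();
translate([-4060, 0, 0]) house_frame();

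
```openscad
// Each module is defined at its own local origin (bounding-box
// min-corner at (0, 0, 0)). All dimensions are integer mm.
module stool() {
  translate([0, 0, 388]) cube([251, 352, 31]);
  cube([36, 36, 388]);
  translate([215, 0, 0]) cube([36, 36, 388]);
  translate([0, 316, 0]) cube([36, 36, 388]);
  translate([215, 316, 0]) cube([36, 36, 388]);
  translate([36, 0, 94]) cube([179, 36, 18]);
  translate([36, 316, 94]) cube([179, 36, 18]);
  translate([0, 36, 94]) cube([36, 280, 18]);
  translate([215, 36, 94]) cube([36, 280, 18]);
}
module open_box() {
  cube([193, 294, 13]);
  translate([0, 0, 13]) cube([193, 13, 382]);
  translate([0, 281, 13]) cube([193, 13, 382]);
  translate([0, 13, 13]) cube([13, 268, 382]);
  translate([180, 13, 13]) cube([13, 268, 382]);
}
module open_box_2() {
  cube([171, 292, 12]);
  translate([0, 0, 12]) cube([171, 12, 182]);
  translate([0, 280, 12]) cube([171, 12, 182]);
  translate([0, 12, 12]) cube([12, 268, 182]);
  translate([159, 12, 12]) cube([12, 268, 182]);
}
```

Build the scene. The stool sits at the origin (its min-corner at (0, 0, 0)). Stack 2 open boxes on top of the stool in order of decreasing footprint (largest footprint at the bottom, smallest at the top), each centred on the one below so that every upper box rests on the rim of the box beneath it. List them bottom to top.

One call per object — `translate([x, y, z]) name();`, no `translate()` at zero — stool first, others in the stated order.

stool();
translate([29, 29, 419]) open_box();
translate([40, 30, 814]) open_box_2();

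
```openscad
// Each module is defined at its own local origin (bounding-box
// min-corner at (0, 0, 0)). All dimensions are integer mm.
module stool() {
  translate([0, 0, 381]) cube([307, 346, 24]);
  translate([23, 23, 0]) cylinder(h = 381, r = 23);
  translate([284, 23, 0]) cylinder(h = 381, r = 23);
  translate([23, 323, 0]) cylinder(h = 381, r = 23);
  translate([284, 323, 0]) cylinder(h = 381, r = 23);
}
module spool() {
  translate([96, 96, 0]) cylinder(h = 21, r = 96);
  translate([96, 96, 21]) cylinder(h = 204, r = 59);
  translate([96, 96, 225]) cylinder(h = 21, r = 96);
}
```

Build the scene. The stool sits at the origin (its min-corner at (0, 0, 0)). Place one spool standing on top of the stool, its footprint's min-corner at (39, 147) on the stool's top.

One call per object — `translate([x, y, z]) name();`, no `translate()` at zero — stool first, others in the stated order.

stool();
translate([39, 147, 405]) spool();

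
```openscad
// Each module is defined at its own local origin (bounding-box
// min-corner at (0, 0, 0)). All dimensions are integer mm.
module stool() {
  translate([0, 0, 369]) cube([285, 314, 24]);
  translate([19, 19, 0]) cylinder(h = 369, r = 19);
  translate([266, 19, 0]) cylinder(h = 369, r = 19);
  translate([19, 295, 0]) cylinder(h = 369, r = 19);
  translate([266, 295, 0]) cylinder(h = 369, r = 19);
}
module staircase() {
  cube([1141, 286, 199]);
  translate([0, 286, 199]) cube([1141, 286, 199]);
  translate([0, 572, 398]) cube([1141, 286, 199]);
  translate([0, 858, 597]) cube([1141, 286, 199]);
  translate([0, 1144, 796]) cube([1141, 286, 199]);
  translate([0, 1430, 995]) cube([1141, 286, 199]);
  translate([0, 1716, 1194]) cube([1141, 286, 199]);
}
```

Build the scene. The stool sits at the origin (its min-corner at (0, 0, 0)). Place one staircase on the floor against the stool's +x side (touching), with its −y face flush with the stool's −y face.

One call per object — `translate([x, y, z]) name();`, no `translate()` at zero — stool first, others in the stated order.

stool();
translate([285, 0, 0]) staircase();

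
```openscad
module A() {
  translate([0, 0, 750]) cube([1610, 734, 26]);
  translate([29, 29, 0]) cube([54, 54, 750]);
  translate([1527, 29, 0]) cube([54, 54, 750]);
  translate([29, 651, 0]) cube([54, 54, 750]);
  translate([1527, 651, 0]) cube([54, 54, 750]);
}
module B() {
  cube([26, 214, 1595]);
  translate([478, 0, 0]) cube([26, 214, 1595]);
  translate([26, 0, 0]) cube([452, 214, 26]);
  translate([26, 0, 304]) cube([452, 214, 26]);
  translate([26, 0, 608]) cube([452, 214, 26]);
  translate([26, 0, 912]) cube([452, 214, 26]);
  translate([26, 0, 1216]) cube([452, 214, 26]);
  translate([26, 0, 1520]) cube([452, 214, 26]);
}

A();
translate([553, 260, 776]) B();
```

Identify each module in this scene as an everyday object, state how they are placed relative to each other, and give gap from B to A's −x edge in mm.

The bookshelf's min-x is at 553; the table's min-x is 0; gap = 553 mm.

A is a table. B is a bookshelf. The bookshelf is on top of the table, centred. The gap from the bookshelf to the table's −x edge is 553 mm.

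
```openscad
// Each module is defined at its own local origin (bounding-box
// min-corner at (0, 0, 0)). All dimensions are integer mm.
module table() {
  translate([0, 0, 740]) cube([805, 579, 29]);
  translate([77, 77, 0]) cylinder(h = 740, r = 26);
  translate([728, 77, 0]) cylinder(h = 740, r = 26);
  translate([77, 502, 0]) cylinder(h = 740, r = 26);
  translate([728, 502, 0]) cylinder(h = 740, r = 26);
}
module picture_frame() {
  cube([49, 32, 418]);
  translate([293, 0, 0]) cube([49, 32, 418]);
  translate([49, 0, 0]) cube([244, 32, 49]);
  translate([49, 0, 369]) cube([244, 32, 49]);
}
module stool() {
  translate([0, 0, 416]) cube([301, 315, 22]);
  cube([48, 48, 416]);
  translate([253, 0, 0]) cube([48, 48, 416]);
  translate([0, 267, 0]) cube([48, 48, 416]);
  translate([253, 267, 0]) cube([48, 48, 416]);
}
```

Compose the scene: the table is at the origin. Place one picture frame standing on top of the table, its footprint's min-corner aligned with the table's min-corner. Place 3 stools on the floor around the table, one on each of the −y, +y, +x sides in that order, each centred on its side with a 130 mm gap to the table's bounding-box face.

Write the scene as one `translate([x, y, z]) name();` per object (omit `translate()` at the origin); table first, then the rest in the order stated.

table();
translate([0, 0, 769]) picture_frame();
translate([252, -445, 0]) stool();
translate([252, 709, 0]) stool();
translate([935, 132, 0]) stool();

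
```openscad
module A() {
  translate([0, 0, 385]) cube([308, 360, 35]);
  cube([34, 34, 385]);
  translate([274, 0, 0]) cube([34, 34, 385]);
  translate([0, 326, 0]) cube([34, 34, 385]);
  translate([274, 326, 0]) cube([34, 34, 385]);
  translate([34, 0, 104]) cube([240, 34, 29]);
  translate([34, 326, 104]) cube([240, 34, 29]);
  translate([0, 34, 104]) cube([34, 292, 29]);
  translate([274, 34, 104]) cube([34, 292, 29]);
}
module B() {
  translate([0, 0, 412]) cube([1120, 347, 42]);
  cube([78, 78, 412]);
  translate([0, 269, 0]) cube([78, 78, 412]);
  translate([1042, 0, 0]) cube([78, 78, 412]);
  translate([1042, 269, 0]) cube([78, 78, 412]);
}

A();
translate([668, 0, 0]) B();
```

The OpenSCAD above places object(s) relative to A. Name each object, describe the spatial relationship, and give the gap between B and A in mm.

A is a stool. B is a bench. The bench is on the floor beside the stool on its +x side. The gap between the bench and the stool is 360 mm.

The bench's nearest face is 360 mm from the stool's +x face.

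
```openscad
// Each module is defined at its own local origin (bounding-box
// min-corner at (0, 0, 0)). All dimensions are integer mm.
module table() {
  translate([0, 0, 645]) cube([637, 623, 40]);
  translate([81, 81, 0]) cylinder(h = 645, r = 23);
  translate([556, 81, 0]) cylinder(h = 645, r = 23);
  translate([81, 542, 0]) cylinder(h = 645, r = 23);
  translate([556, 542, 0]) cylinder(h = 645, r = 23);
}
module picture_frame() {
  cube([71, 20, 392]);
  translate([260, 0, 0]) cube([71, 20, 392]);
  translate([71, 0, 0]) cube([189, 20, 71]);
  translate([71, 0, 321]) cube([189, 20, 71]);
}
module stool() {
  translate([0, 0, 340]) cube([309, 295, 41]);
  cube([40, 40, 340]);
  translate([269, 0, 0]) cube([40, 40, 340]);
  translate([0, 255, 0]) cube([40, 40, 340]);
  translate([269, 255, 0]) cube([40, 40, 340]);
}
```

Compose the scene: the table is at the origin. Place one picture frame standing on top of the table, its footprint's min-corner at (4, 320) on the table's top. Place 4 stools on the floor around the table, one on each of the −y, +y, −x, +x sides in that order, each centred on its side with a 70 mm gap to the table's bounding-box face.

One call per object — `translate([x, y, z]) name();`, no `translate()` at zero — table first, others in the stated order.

table();
translate([4, 320, 685]) picture_frame();
translate([164, -365, 0]) stool();
translate([164, 693, 0]) stool();
translate([-379, 164, 0]) stool();
translate([707, 164, 0]) stool();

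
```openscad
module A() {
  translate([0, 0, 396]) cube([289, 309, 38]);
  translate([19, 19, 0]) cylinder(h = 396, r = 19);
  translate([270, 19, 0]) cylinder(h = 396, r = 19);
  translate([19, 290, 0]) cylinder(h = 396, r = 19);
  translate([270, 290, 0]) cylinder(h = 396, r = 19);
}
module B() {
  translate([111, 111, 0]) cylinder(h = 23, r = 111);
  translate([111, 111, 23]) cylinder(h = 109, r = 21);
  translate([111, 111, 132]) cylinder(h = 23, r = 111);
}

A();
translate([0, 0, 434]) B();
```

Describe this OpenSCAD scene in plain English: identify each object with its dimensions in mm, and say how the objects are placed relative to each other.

A is a four-legged stool. The seat is a 289×309×38 mm slab whose top surface is at z = 434 mm; four round legs, each 38 mm in diameter, run from the floor (z = 0) to the underside of the seat, each leg's axis is inset half a diameter from the nearest pair of seat edges (so the leg's bounding box is flush with the corner).

B is a spool: two coaxial disc flanges of radius 111 mm and thickness 23 mm, joined by a core cylinder of radius 21 mm and height 109 mm. The lower flange rests on z = 0 and the three cylinders share a vertical axis.

The spool is on top of the stool.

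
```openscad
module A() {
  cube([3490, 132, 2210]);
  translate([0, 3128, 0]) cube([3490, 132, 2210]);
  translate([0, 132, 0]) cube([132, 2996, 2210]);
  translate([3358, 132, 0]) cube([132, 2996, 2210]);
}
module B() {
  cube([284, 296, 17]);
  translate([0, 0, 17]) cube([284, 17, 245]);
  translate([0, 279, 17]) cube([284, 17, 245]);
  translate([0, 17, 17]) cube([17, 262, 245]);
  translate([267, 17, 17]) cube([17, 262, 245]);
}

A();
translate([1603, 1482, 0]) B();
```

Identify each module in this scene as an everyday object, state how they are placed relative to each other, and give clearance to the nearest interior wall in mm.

Clearances: x = 1471, y = 1350; minimum 1350 mm.

A is a house frame. B is an open box. The open box sits inside the house frame, centred. The clearance to the nearest interior wall is 1350 mm.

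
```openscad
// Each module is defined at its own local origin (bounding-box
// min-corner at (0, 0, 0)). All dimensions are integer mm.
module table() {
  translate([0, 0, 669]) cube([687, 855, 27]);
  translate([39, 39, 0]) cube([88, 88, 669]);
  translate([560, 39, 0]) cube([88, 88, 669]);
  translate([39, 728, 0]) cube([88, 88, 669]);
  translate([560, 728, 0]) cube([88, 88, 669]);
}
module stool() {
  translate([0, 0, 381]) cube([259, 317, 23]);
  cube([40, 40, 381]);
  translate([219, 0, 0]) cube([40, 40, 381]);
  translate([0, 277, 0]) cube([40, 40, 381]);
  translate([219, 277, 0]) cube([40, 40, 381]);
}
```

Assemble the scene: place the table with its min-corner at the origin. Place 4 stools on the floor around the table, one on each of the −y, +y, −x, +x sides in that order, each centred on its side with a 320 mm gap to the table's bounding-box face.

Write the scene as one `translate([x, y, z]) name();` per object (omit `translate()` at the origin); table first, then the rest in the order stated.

table();
translate([214, -637, 0]) stool();
translate([214, 1175, 0]) stool();
translate([-579, 269, 0]) stool();
translate([1007, 269, 0]) stool();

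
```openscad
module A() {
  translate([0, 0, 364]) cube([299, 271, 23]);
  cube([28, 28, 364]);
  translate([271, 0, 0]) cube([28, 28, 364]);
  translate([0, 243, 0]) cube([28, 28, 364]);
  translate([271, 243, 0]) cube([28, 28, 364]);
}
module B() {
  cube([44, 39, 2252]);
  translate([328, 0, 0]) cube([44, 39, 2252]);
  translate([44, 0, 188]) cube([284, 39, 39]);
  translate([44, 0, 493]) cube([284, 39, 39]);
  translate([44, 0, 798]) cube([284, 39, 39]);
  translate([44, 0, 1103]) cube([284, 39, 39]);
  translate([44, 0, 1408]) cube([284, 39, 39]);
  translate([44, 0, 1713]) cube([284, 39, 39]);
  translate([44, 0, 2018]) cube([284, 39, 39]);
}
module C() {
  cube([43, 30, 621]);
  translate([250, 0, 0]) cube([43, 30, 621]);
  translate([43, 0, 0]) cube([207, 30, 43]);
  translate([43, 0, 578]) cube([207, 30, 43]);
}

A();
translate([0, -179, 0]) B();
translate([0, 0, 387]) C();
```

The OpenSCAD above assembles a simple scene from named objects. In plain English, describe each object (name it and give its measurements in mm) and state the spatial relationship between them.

A is a simple wooden stool: a rectangular seat 299 mm (x) by 271 mm (y), 23 mm thick, top face at z = 387 mm, on four square legs, each 28×28 mm in cross-section. The legs rest on z = 0, each flush with a corner of the seat.

B is a wooden ladder with two side rails of 44×39 mm section and 2252 mm height, set 372 mm apart overall. Between them run 7 rectangular rungs (39 mm deep, 39 mm thick), front faces flush with the rails' −y face. The bottom of the first rung is 188 mm above the floor and each subsequent rung is 305 mm higher than the one below.

C is a picture frame with a 207×535 mm rectangular opening (x by z) and a uniform 43 mm border on every side. Frame depth is 30 mm along y. It is built from two vertical stiles running the full outside height and two horizontal rails spanning the gap between the stiles.

The ladder is on the floor beside the stool on its −y side. The picture frame is on top of the stool.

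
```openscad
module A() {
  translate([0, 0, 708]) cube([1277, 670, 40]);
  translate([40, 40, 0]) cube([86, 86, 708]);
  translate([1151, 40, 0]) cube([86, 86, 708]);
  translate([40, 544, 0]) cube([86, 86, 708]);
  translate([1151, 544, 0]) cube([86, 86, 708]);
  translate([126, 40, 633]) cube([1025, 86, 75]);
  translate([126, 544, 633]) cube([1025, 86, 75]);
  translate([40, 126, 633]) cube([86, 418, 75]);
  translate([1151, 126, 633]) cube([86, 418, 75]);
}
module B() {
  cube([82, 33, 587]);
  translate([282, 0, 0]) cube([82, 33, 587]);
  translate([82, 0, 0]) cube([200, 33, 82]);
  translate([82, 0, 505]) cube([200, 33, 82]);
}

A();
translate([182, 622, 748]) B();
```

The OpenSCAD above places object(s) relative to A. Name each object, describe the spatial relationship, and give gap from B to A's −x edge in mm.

The picture frame's min-x is at 182; the table's min-x is 0; gap = 182 mm.

A is a table. B is a picture frame. The picture frame is on top of the table. The gap from the picture frame to the table's −x edge is 182 mm.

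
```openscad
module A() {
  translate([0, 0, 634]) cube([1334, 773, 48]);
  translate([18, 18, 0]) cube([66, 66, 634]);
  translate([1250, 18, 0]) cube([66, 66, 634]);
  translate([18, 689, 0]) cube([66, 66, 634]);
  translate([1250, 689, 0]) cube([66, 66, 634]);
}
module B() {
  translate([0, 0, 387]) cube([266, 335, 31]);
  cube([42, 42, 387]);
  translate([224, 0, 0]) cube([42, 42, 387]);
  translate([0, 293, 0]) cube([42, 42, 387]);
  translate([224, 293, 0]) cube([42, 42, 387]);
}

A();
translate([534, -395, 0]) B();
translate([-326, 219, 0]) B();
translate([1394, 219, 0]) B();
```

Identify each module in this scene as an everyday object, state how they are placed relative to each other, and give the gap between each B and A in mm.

A is a table. B is a stool. Three stools sit around the table at the −y, −x, +x sides. The gap between each stool and the table is 60 mm.

Each stool's nearest face is 60 mm from the table's bounding box.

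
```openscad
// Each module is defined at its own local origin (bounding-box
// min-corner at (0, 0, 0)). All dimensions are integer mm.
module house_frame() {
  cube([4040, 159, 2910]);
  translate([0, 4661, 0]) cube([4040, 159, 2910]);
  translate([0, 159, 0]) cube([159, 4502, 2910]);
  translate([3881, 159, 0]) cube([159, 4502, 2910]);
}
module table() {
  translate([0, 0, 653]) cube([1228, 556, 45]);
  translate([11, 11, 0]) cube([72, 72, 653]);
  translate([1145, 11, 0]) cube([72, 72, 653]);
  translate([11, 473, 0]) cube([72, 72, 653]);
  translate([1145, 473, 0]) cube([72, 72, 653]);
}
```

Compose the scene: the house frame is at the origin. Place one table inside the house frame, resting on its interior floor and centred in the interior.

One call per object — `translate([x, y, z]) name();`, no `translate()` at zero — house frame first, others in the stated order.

house_frame();
translate([1406, 2132, 0]) table();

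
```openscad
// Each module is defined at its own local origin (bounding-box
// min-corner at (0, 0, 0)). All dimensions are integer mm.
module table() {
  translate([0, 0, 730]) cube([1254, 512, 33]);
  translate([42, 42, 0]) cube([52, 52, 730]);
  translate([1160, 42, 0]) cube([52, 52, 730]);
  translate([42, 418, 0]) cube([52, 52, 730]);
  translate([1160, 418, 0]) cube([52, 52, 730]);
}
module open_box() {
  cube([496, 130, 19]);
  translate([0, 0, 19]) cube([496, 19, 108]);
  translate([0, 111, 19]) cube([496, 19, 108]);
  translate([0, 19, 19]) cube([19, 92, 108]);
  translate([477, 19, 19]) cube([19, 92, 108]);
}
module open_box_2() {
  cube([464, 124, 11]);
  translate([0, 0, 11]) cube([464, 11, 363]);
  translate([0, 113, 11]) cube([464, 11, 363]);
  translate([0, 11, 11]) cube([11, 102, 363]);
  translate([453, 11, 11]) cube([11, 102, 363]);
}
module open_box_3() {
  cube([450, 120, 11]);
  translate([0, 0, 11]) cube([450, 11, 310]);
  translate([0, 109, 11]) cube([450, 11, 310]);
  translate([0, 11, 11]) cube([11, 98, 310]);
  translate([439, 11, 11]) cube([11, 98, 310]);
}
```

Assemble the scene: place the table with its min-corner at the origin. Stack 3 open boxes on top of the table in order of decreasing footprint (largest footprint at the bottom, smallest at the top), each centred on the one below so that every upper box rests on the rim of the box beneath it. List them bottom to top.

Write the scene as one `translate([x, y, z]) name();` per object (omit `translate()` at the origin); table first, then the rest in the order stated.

table();
translate([379, 191, 763]) open_box();
translate([395, 194, 890]) open_box_2();
translate([402, 196, 1264]) open_box_3();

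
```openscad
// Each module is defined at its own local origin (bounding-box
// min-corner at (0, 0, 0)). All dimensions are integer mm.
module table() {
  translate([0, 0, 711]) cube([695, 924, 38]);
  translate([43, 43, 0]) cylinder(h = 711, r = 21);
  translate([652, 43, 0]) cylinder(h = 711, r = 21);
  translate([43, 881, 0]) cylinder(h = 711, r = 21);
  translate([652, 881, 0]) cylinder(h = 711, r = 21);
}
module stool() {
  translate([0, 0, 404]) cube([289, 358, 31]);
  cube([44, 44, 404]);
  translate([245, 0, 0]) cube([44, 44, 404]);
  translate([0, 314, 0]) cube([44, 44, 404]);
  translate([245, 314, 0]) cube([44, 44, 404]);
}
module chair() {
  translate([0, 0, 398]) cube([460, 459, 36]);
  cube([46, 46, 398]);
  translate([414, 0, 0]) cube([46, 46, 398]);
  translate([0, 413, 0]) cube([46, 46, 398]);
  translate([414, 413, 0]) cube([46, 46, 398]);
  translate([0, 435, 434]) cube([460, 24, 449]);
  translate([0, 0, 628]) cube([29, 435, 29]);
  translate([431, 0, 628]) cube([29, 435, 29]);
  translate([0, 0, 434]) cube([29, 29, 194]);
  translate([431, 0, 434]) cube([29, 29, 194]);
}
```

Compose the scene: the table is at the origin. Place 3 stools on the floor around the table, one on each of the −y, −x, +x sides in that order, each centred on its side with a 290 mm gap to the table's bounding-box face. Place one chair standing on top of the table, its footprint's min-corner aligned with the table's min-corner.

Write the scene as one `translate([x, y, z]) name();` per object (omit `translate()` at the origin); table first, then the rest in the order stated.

table();
translate([203, -648, 0]) stool();
translate([-579, 283, 0]) stool();
translate([985, 283, 0]) stool();
translate([0, 0, 749]) chair();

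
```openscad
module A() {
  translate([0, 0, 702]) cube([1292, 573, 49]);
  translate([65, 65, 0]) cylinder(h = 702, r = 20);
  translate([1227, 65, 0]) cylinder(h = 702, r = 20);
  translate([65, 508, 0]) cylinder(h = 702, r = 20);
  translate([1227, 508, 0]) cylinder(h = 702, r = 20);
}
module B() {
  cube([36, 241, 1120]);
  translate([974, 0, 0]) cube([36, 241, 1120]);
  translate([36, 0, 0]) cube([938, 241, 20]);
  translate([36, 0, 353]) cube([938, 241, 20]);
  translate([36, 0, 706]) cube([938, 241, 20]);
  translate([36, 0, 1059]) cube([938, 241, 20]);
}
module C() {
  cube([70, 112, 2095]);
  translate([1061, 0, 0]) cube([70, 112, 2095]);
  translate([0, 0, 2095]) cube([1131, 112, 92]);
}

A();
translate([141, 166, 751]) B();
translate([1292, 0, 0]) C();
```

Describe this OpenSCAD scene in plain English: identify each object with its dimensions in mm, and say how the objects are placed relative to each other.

A is a rectangular dining table. The top is 1292×573×49 mm with its upper surface at z = 751 mm. It stands on four round legs of 40 mm diameter, each leg's bounding box inset 45 mm from the nearest pair of top edges, running from the floor to the underside of the top.

B is a bookshelf 1010 mm wide overall, 241 mm deep and 1120 mm tall. The two sides are 36 mm thick vertical panels. 4 horizontal shelves of 20 mm thickness span between the inner faces of the sides; the lowest shelf sits on the floor and shelves are stacked with a clear vertical gap of 333 mm between each pair.

C is a rectangular door frame: two vertical jambs of 70×112 mm section, 2095 mm tall, with a clear opening 991 mm wide between their inner faces. A header 92 mm tall and 112 mm deep lies on top of the jambs and spans the full outside width.

The bookshelf is on top of the table, centred. The door frame is against the table's +x side, with their −y faces flush.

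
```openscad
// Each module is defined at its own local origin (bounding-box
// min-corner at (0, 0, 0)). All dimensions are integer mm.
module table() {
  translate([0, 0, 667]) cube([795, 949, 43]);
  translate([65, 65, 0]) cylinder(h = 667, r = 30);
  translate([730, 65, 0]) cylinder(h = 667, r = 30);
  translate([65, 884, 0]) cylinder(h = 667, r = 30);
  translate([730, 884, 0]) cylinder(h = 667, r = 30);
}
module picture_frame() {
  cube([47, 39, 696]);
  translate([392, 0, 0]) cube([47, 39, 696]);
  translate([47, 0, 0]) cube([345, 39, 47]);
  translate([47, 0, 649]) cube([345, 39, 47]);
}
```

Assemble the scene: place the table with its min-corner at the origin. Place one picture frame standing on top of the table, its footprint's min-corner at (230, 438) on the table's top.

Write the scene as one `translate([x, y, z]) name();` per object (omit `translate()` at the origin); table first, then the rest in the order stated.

table();
translate([230, 438, 710]) picture_frame();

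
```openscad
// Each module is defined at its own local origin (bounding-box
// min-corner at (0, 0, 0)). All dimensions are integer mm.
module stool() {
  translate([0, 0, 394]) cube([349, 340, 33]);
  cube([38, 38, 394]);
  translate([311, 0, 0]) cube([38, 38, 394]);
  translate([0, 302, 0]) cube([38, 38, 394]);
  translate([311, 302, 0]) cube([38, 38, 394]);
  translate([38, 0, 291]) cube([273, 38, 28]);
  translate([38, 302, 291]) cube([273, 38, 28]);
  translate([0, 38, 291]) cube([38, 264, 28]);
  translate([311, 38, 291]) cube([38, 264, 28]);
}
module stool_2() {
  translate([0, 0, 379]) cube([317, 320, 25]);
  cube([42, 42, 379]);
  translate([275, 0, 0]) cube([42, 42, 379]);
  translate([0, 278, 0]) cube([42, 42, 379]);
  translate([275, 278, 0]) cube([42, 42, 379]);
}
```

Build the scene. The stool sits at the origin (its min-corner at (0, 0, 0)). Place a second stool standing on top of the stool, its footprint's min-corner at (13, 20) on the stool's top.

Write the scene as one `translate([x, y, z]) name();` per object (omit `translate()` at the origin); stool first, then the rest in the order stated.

stool();
translate([13, 20, 427]) stool_2();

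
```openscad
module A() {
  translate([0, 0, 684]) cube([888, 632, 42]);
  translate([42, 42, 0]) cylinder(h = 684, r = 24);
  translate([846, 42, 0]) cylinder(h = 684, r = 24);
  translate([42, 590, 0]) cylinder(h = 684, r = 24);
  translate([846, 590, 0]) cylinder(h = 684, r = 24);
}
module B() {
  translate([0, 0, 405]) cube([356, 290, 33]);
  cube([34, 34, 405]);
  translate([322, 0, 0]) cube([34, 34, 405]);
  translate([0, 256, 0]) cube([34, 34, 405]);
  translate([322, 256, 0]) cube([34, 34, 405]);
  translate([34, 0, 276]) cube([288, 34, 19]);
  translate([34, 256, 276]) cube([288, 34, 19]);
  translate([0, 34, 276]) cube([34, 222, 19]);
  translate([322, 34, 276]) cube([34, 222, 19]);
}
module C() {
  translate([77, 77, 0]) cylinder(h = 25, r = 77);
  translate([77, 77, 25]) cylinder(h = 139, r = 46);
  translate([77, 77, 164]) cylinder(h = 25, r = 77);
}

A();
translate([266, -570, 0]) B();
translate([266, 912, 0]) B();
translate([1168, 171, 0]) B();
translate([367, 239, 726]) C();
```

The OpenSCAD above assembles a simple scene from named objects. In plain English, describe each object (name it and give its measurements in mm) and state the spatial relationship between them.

A is a table: top 888 mm (x) × 632 mm (y), 42 mm thick, upper face at z = 726 mm, on four round legs of 48 mm diameter, each leg's bounding box inset 18 mm from the nearest pair of top edges, running from z = 0 to the bottom of the top.

B is a simple wooden stool: a rectangular seat 356 mm (x) by 290 mm (y), 33 mm thick, top face at z = 438 mm, on four square legs, each 34×34 mm in cross-section. The legs rest on z = 0, each flush with a corner of the seat. Four stretchers, 34 mm wide and 19 mm tall, connect adjacent legs with their undersides at z = 276 mm, each running between the inner faces of the legs it joins and aligned with the legs' outer faces on the other axis.

C is a spool: two coaxial disc flanges of radius 77 mm and thickness 25 mm, joined by a core cylinder of radius 46 mm and height 139 mm. The lower flange rests on z = 0 and the three cylinders share a vertical axis.

Three stools sit around the table at the −y, +y, +x sides. The spool is on top of the table, centred.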